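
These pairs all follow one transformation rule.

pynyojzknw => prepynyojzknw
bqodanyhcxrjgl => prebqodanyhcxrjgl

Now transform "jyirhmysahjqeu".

prejyirhmysahjqeu

In each case the input is transformed by: prepend "pre".
"jyirhmysahjqeu" → "prejyirhmysahjqeu".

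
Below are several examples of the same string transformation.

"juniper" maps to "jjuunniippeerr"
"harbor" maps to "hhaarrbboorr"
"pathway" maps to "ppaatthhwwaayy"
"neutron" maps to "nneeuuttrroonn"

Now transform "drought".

ddrroouugghhtt

Looking at the pairs, the operation is to double every character.
On "drought" that produces "ddrroouugghhtt".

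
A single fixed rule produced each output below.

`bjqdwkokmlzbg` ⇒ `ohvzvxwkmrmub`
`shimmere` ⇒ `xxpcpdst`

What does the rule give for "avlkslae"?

Rule — move the first 3 characters to the end (rotate left by 3), then shift every letter 11 places forward in the alphabet (wrapping around).
On "avlkslae": the first step gives "kslaeavl", and the second then gives "vdwlplgw".

vdwlplgw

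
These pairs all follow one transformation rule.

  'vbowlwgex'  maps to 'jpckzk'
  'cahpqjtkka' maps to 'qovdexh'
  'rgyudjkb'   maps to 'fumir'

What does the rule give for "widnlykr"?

kwrbz

The transformation: shift every letter 12 places backward in the alphabet (wrapping around), then delete the last 3 characters.
Working it through for "widnlykr": intermediate "kwrbzmyf", final "kwrbz".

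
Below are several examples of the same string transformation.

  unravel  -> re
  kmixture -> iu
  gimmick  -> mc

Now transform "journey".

ue

Each output is the input with this applied: keep one character in every 3, starting at position 3 (positions 3rd, 6th, 9th, ...).
"journey" → "ue".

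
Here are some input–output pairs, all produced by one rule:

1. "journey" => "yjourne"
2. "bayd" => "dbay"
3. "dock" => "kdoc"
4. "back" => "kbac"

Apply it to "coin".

ncoi

The transformation: move the last character to the front.
Applying that to "coin" gives "ncoi".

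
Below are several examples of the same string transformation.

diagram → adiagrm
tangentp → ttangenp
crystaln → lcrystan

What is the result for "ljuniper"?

eljunipr

What's happening: move the last character to the front, then swap the first and last characters.
So "ljuniper" becomes "eljunipr".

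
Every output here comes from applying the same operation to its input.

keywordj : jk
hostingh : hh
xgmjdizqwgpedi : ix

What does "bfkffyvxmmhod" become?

db

Each output is the input with this applied: move the last character to the front, then keep only the first 2 characters.
For "bfkffyvxmmhod", step one produces "dbfkffyvxmmho"; step two turns that into "db".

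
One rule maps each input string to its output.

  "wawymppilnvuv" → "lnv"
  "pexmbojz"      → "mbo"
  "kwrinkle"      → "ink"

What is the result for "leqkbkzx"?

kbk

What's happening: move the last 2 characters to the front (rotate right by 2), then keep only the last 3 characters.
On "leqkbkzx" that produces "kbk".
(Check on "pexmbojz": → "jzpexmbo" → "mbo" ✓)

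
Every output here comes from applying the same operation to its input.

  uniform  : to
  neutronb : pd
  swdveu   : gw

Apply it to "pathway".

The transformation: shift every letter 2 places forward in the alphabet (wrapping around), then keep only the last 2 characters.
For "pathway", step one produces "rcvjyca"; step two turns that into "ca".
(Check on "uniform": → "wpkhqto" → "to" ✓)

ca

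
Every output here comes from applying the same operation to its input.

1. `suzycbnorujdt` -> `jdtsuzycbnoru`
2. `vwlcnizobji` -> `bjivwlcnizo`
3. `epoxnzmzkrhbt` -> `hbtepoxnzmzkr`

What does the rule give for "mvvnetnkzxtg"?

The pattern: move the last 3 characters to the front (rotate right by 3).
"mvvnetnkzxtg" → "xtgmvvnetnkz".

xtgmvvnetnkz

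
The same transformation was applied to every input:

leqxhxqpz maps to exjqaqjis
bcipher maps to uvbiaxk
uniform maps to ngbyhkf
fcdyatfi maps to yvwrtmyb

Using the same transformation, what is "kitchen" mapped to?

The transformation: shift every letter 7 places backward in the alphabet (wrapping around).
Doing the same to "kitchen": "dbmvaxg".

dbmvaxg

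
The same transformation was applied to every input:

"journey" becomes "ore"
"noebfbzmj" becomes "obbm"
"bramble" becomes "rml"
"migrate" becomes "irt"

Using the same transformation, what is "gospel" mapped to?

Looking at the pairs, the operation is to keep every other character starting from the second (positions 2nd, 4th, 6th, ...).
So "gospel" becomes "opl".

opl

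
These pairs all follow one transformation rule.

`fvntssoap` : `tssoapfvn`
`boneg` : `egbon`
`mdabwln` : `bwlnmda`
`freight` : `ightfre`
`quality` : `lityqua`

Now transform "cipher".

hercip

The pattern: move the first 3 characters to the end (rotate left by 3).
So "cipher" becomes "hercip".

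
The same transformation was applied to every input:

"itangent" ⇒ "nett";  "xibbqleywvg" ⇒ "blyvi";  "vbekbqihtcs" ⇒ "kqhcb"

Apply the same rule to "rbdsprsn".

Looking at the pairs, the operation is to keep every other character starting from the second (positions 2nd, 4th, 6th, ...), then move the first character to the end.
Working it through for "rbdsprsn": intermediate "bsrn", final "srnb".

srnb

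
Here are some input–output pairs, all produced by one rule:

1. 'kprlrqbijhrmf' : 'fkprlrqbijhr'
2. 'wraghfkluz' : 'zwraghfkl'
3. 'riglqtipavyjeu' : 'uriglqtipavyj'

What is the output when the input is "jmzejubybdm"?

Each output is the input with this applied: move the last character to the front, then delete the last character.
Starting from "jmzejubybdm": after the first operation, "mjmzejubybd"; after the second, "mjmzejubyb".

mjmzejubyb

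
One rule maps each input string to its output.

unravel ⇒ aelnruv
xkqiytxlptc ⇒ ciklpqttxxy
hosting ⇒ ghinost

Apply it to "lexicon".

The transformation: sort the characters into alphabetical order.
For "lexicon" the result is "ceilnox".

ceilnox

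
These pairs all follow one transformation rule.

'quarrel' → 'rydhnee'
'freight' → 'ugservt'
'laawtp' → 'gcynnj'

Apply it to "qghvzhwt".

jgdtuimu

Rule — move the last 2 characters to the front (rotate right by 2), then shift every letter 13 places forward in the alphabet (wrapping around) — i.e. ROT13.
Applying both steps to "qghvzhwt": "wtqghvzh", then "jgdtuimu".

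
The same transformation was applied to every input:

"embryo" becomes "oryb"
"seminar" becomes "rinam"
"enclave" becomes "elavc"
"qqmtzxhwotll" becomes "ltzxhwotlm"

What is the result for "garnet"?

tner

Rule — delete the first 2 characters, then swap the first and last characters.
Starting from "garnet": after the first operation, "rnet"; after the second, "tner".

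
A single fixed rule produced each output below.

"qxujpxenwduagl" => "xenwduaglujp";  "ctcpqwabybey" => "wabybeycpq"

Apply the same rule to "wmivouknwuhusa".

Looking at the pairs, the operation is to delete the first 2 characters, then move the first 3 characters to the end (rotate left by 3).
"wmivouknwuhusa" → "ivouknwuhusa" → "uknwuhusaivo".

uknwuhusaivo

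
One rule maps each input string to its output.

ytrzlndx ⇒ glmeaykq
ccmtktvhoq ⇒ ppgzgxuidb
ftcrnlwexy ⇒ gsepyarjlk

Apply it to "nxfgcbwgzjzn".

katsoptjwmam

The pattern: swap each adjacent pair of characters (1↔2, 3↔4, ...), then shift every letter 13 places forward in the alphabet (wrapping around) — i.e. ROT13.
Applying both steps to "nxfgcbwgzjzn": "xngfbcgwjznz", then "katsoptjwmam".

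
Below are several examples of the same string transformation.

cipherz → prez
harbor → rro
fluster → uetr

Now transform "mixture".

Rule — swap each adjacent pair of characters (1↔2, 3↔4, ...), then delete the first 3 characters.
Working it through for "mixture": intermediate "imtxrue", final "xrue".

xrue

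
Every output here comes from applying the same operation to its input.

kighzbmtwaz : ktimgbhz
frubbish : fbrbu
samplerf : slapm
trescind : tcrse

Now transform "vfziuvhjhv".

Looking at the pairs, the operation is to delete the last 3 characters, then take characters alternately from the front and the back (1st, last, 2nd, 2nd-last, ...).
So "vfziuvhjhv" becomes "vhfvzui".

vhfvzui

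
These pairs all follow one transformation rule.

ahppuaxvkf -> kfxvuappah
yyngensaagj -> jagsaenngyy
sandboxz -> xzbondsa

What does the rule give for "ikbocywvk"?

kwvcyboik

Rule — swap each adjacent pair of characters (1↔2, 3↔4, ...), then reverse the string.
On "ikbocywvk": the first step gives "kiobycvwk", and the second then gives "kwvcyboik".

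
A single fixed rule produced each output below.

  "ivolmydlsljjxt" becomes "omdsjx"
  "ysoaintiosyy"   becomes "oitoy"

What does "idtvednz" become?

The pattern: keep every other character starting from the first (positions 1st, 3rd, 5th, ...), then delete the first character.
On "idtvednz": the first step gives "iten", and the second then gives "ten".

ten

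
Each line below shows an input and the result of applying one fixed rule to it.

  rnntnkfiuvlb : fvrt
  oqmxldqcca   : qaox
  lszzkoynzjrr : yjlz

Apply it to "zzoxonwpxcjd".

Rule — keep one character in every 3, starting at position 1 (positions 1st, 4th, 7th, ...), then swap the front and back halves of the string.
So "zzoxonwpxcjd" becomes "wczx".

wczx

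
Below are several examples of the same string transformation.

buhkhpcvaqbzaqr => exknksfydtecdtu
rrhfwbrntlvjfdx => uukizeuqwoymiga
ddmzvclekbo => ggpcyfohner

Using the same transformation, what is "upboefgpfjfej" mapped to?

xserhijsimihm

In each case the input is transformed by: shift every letter 3 places forward in the alphabet (wrapping around).
For "upboefgpfjfej" the result is "xserhijsimihm".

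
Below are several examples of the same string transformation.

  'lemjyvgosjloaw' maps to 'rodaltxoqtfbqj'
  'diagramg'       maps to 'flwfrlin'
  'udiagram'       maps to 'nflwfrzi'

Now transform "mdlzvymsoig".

qeadrxtnlri

Looking at the pairs, the operation is to shift every letter 5 places forward in the alphabet (wrapping around), then move the first 2 characters to the end (rotate left by 2).
Applying both steps to "mdlzvymsoig": "riqeadrxtnl", then "qeadrxtnlri".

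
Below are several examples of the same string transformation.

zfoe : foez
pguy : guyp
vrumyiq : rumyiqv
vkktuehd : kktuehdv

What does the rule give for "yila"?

ilay

The rule is to move the first character to the end.
"yila" → "ilay".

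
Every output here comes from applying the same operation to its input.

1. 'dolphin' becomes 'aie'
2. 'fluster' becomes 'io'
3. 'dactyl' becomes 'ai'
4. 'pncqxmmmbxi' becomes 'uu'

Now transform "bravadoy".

oa

Looking at the pairs, the operation is to shift every letter 3 places backward in the alphabet (wrapping around), then keep only the vowels.
On "bravadoy": the first step gives "yoxsxalv", and the second then gives "oa".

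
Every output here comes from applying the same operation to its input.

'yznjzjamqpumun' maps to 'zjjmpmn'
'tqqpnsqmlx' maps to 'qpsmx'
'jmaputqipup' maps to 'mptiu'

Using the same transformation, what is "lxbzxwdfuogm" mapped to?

xzwfom

The transformation: keep every other character starting from the second (positions 2nd, 4th, 6th, ...).
Doing the same to "lxbzxwdfuogm": "xzwfom".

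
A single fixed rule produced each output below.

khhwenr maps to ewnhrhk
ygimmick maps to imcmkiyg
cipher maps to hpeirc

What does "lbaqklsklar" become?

lkasrllkbqa

What's happening: move the last 3 characters to the front (rotate right by 3), then take characters alternately from the front and the back (1st, last, 2nd, 2nd-last, ...).
Applying both steps to "lbaqklsklar": "larlbaqklsk", then "lkasrllkbqa".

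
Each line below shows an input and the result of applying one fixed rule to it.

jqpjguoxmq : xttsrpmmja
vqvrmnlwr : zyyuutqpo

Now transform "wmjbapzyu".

zxspmedcb

The pattern: shift every letter 3 places forward in the alphabet (wrapping around), then sort the characters into reverse alphabetical order.
On "wmjbapzyu": the first step gives "zpmedscbx", and the second then gives "zxspmedcb".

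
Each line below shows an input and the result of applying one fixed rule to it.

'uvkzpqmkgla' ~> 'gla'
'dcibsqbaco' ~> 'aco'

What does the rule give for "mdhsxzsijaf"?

In each case the input is transformed by: keep only the last 3 characters.
For "mdhsxzsijaf" the result is "jaf".

jaf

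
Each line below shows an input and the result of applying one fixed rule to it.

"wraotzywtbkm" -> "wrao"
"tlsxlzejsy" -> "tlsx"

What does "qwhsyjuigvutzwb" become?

qwhs

Rule — keep only the first 4 characters.
For "qwhsyjuigvutzwb" the result is "qwhs".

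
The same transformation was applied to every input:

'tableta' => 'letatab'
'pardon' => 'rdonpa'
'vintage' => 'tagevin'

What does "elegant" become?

gantele

Looking at the pairs, the operation is to move the last 3 characters to the front (rotate right by 3), then move the last character to the front.
So "elegant" becomes "gantele".
(Check on "pardon": → "donpar" → "rdonpa" ✓)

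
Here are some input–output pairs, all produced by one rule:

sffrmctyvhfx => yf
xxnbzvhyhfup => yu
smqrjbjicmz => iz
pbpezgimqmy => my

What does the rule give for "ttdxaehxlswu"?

The pattern: keep one character in every 3, starting at position 2 (positions 2nd, 5th, 8th, ...), then delete the first 2 characters.
For "ttdxaehxlswu", step one produces "taxw"; step two turns that into "xw".

xw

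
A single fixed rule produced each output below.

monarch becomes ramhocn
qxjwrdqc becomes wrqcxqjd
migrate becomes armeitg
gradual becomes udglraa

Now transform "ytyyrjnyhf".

rjyfthyyyn

Looking at the pairs, the operation is to take characters alternately from the front and the back (1st, last, 2nd, 2nd-last, ...), then move the last 2 characters to the front (rotate right by 2).
Working it through for "ytyyrjnyhf": intermediate "yfthyyynrj", final "rjyfthyyyn".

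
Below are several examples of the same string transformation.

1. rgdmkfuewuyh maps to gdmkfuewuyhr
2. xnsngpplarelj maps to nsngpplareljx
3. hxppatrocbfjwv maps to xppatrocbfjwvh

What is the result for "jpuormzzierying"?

Each output is the input with this applied: move the first character to the end.
Doing the same to "jpuormzzierying": "puormzzieryingj".

puormzzieryingj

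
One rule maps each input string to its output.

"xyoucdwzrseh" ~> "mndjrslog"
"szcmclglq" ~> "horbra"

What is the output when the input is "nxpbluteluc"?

cmeqajit

The rule is to shift every letter 11 places backward in the alphabet (wrapping around), then delete the last 3 characters.
For "nxpbluteluc", step one produces "cmeqajitajr"; step two turns that into "cmeqajit".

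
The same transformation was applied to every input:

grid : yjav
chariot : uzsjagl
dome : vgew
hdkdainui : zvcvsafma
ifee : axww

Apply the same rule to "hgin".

Each output is the input with this applied: shift every letter 8 places backward in the alphabet (wrapping around).
Doing the same to "hgin": "zyaf".

zyaf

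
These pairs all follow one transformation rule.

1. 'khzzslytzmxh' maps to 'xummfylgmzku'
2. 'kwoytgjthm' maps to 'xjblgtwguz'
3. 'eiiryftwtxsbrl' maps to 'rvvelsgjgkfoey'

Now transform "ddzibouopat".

Rule — shift every letter 13 places forward in the alphabet (wrapping around) — i.e. ROT13.
For "ddzibouopat" the result is "qqmvobhbcng".

qqmvobhbcng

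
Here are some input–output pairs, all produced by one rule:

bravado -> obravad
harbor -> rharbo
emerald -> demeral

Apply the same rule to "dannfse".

edannfs

In each case the input is transformed by: move the last character to the front.
For "dannfse" the result is "edannfs".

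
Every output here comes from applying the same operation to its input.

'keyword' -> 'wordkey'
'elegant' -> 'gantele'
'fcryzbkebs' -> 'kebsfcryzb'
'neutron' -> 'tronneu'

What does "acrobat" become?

obatacr

Looking at the pairs, the operation is to move the last character to the front, then move the last 3 characters to the front (rotate right by 3).
"acrobat" → "tacroba" → "obatacr".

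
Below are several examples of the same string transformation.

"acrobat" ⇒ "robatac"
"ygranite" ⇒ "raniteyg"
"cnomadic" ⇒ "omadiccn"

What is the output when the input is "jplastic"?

lasticjp

Each output is the input with this applied: move the first 2 characters to the end (rotate left by 2).
Doing the same to "jplastic": "lasticjp".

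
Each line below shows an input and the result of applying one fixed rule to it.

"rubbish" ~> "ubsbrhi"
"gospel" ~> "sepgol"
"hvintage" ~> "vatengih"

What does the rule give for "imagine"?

nameigi

Looking at the pairs, the operation is to sort the characters into reverse alphabetical order, then take characters alternately from the front and the back (1st, last, 2nd, 2nd-last, ...).
"imagine" → "nmiigea" → "nameigi".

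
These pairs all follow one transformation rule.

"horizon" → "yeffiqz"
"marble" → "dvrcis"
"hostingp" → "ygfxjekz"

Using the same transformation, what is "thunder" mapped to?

The rule is to shift every letter 9 places backward in the alphabet (wrapping around), then take characters alternately from the front and the back (1st, last, 2nd, 2nd-last, ...).
"thunder" → "kyleuvi" → "kiyvlue".
(Check on "horizon": → "yfizqfe" → "yeffiqz" ✓)

kiyvlue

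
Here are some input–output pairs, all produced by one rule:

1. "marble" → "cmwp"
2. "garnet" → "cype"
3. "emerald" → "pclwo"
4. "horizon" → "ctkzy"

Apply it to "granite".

The rule is to delete the first 2 characters, then shift every letter 11 places forward in the alphabet (wrapping around).
Starting from "granite": after the first operation, "anite"; after the second, "lytep".

lytep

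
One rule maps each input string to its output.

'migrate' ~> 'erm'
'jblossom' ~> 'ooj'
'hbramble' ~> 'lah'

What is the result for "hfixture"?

rxh

The transformation: keep one character in every 3, starting at position 1 (positions 1st, 4th, 7th, ...), then reverse the string.
Working it through for "hfixture": intermediate "hxr", final "rxh".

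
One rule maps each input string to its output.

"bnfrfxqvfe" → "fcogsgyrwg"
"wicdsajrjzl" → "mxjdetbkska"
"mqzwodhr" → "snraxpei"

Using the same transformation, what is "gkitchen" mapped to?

The rule is to move the last character to the front, then shift every letter 1 place forward in the alphabet (wrapping around).
On "gkitchen" that produces "ohljudif".

ohljudif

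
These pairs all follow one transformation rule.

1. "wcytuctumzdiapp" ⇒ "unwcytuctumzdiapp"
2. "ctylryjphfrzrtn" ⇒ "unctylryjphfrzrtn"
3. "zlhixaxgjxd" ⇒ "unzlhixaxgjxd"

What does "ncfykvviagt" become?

Each output is the input with this applied: prepend "un".
On "ncfykvviagt" that produces "unncfykvviagt".

unncfykvviagt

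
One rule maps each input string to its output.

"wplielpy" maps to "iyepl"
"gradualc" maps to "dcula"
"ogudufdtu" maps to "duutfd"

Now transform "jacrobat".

rtoab

The transformation: delete the first 3 characters, then take characters alternately from the front and the back (1st, last, 2nd, 2nd-last, ...).
"jacrobat" → "robat" → "rtoab".
(Check on "gradualc": → "dualc" → "dcula" ✓)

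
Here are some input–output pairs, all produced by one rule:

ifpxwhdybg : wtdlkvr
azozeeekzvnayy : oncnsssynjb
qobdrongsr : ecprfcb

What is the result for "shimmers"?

gvwaa

Rule — shift every letter 12 places backward in the alphabet (wrapping around), then delete the last 3 characters.
"shimmers" → "gvwaasfg" → "gvwaa".
(Check on "qobdrongsr": → "ecprfcbugf" → "ecprfcb" ✓)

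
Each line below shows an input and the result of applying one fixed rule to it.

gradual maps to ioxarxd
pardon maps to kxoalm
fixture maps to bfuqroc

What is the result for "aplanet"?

qmixkbx

What's happening: shift every letter 3 places backward in the alphabet (wrapping around), then swap the first and last characters.
On "aplanet" that produces "qmixkbx".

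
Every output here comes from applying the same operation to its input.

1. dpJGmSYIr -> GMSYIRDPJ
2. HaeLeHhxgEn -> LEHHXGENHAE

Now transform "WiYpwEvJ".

PWEVJWIY

The rule is to move the first 3 characters to the end (rotate left by 3), then convert every letter to uppercase.
Starting from "WiYpwEvJ": after the first operation, "pwEvJWiY"; after the second, "PWEVJWIY".
(Check on "HaeLeHhxgEn": → "LeHhxgEnHae" → "LEHHXGENHAE" ✓)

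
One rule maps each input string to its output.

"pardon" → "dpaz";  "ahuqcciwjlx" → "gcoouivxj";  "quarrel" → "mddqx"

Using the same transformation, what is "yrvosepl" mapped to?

haeqbx

What's happening: shift every letter 12 places forward in the alphabet (wrapping around), then delete the first 2 characters.
Starting from "yrvosepl": after the first operation, "kdhaeqbx"; after the second, "haeqbx".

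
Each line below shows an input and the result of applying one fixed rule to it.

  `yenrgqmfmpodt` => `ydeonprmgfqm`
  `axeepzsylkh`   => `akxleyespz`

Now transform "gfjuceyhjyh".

The pattern: delete the last character, then take characters alternately from the front and the back (1st, last, 2nd, 2nd-last, ...).
For "gfjuceyhjyh" the result is "gyfjjhuyce".
(Check on "yenrgqmfmpodt": → "yenrgqmfmpod" → "ydeonprmgfqm" ✓)

gyfjjhuyce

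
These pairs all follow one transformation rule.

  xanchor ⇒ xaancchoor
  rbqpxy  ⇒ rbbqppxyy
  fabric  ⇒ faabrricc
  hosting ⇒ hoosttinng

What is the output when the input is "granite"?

grrannitte

In each case the input is transformed by: repeat every character 3 times, then keep every other character starting from the second (positions 2nd, 4th, 6th, ...).
Applying both steps to "granite": "gggrrraaannniiittteee", then "grrannitte".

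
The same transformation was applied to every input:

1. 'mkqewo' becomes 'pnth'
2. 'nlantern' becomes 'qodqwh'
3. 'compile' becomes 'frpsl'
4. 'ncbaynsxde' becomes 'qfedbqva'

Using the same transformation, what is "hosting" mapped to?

krvwl

Rule — delete the last 2 characters, then shift every letter 3 places forward in the alphabet (wrapping around).
On "hosting": the first step gives "hosti", and the second then gives "krvwl".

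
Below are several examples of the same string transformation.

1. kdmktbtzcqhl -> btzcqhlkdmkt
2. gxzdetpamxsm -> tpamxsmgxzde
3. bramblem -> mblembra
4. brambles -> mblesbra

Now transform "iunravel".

The pattern: swap the front and back halves of the string, then move the last character to the front.
Applying both steps to "iunravel": "aveliunr", then "raveliun".

raveliun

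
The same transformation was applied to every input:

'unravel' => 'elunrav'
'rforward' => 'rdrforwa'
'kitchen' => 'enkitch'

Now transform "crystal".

alcryst

In each case the input is transformed by: move the last 2 characters to the front (rotate right by 2).
So "crystal" becomes "alcryst".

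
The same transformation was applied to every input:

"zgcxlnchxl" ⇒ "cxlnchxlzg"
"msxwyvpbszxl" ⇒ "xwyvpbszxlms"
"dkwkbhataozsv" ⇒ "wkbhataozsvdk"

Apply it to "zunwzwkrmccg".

nwzwkrmccgzu

In each case the input is transformed by: move the first 2 characters to the end (rotate left by 2).
Applying that to "zunwzwkrmccg" gives "nwzwkrmccgzu".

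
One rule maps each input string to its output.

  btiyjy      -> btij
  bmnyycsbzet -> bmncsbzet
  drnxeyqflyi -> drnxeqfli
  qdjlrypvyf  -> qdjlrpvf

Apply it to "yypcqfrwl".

Looking at the pairs, the operation is to remove every "y".
Doing the same to "yypcqfrwl": "pcqfrwl".

pcqfrwl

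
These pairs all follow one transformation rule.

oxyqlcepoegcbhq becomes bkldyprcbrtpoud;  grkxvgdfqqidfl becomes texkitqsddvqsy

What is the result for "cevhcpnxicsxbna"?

In each case the input is transformed by: shift every letter 13 places forward in the alphabet (wrapping around) — i.e. ROT13.
On "cevhcpnxicsxbna" that produces "priupcakvpfkoan".

priupcakvpfkoan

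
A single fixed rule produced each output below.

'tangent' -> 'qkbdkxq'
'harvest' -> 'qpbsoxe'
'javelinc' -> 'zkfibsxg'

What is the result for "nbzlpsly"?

Each output is the input with this applied: reverse the string, then shift every letter 3 places backward in the alphabet (wrapping around).
For "nbzlpsly", step one produces "ylsplzbn"; step two turns that into "vipmiwyk".

vipmiwyk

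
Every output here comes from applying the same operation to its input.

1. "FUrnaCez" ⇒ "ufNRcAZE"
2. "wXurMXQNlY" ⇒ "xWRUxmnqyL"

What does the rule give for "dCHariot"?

cDAhIRTO

The pattern: flip the case of every letter, then swap each adjacent pair of characters (1↔2, 3↔4, ...).
On "dCHariot": the first step gives "DchARIOT", and the second then gives "cDAhIRTO".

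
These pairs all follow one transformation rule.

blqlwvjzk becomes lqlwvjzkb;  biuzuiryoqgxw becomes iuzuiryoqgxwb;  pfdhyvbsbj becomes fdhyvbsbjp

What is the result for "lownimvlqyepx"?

ownimvlqyepxl

Looking at the pairs, the operation is to move the first character to the end.
On "lownimvlqyepx" that produces "ownimvlqyepxl".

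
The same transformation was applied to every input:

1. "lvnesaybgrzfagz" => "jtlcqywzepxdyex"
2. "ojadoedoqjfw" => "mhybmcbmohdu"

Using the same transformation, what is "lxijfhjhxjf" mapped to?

jvghdfhfvhd

Looking at the pairs, the operation is to shift every letter 2 places backward in the alphabet (wrapping around).
Doing the same to "lxijfhjhxjf": "jvghdfhfvhd".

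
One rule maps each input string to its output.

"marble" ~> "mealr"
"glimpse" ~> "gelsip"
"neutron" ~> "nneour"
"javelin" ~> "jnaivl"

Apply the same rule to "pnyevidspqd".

pdnqypesvd

What's happening: take characters alternately from the front and the back (1st, last, 2nd, 2nd-last, ...), then delete the last character.
Working it through for "pnyevidspqd": intermediate "pdnqypesvdi", final "pdnqypesvd".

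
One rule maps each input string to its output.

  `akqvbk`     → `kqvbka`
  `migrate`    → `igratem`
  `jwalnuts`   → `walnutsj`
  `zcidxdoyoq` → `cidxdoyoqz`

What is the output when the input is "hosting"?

The transformation: move the first character to the end.
Applying that to "hosting" gives "ostingh".

ostingh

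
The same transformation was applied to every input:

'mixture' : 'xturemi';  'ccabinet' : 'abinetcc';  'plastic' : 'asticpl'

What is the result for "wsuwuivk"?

The rule is to move the first 2 characters to the end (rotate left by 2).
Applying that to "wsuwuivk" gives "uwuivkws".

uwuivkws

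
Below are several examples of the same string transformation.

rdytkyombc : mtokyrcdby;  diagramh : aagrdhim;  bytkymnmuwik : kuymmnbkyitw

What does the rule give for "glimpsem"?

What's happening: take characters alternately from the front and the back (1st, last, 2nd, 2nd-last, ...), then swap the front and back halves of the string.
Starting from "glimpsem": after the first operation, "gmleismp"; after the second, "ismpgmle".

ismpgmle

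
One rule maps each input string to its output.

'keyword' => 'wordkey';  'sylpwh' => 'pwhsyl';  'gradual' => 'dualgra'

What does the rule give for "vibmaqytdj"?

maqytdjvib

The rule is to move the first 3 characters to the end (rotate left by 3).
So "vibmaqytdj" becomes "maqytdjvib".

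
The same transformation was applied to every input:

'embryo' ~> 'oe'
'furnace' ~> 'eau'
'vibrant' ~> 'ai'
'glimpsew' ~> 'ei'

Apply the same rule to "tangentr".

ea

The transformation: reverse the string, then keep only the vowels.
Starting from "tangentr": after the first operation, "rtnegnat"; after the second, "ea".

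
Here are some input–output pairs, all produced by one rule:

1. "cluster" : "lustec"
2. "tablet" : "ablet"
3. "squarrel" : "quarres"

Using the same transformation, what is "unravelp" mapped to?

Rule — delete the last character, then move the first character to the end.
On "unravelp": the first step gives "unravel", and the second then gives "nravelu".

nravelu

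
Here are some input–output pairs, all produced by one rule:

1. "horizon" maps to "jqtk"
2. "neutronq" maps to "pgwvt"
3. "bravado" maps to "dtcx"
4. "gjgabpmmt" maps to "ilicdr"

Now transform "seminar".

The pattern: delete the last 3 characters, then shift every letter 2 places forward in the alphabet (wrapping around).
Working it through for "seminar": intermediate "semi", final "ugok".
(Check on "bravado": → "brav" → "dtcx" ✓)

ugok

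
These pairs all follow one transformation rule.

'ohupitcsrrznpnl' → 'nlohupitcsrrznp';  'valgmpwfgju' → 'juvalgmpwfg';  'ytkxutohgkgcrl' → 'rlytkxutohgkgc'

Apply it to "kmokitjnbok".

okkmokitjnb

In each case the input is transformed by: move the last 2 characters to the front (rotate right by 2).
So "kmokitjnbok" becomes "okkmokitjnb".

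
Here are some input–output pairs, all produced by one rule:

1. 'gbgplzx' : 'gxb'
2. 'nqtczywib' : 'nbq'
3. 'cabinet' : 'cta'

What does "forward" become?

fdo

The transformation: take characters alternately from the front and the back (1st, last, 2nd, 2nd-last, ...), then keep only the first 3 characters.
Starting from "forward": after the first operation, "fdorraw"; after the second, "fdo".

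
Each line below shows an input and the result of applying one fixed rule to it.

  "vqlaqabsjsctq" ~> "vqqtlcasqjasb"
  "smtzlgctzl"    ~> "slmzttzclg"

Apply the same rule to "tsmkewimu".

The rule is to take characters alternately from the front and the back (1st, last, 2nd, 2nd-last, ...).
On "tsmkewimu" that produces "tusmmikwe".

tusmmikwe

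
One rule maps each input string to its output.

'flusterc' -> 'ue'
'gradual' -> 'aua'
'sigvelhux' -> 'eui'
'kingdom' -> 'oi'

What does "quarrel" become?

aeu

Looking at the pairs, the operation is to move the first 2 characters to the end (rotate left by 2), then keep only the vowels.
On "quarrel": the first step gives "arrelqu", and the second then gives "aeu".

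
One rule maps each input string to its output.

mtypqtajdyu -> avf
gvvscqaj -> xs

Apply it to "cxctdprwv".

erx

In each case the input is transformed by: keep one character in every 3, starting at position 3 (positions 3rd, 6th, 9th, ...), then shift every letter 2 places forward in the alphabet (wrapping around).
On "cxctdprwv": the first step gives "cpv", and the second then gives "erx".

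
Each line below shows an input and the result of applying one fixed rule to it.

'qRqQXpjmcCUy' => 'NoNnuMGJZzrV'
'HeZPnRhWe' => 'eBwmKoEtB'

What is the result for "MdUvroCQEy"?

Rule — shift every letter 3 places backward in the alphabet (wrapping around), then flip the case of every letter.
So "MdUvroCQEy" becomes "jArSOLznbV".
(Check on "qRqQXpjmcCUy": → "nOnNUmgjzZRv" → "NoNnuMGJZzrV" ✓)

jArSOLznbV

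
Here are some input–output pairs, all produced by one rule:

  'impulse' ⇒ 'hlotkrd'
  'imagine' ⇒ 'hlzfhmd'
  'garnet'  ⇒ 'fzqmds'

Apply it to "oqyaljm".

The pattern: shift every letter 1 place backward in the alphabet (wrapping around).
For "oqyaljm" the result is "npxzkil".

npxzkil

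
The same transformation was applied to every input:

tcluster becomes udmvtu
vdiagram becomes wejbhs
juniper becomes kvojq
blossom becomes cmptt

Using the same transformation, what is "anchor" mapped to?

What's happening: delete the last 2 characters, then shift every letter 1 place forward in the alphabet (wrapping around).
"anchor" → "bodi".

bodi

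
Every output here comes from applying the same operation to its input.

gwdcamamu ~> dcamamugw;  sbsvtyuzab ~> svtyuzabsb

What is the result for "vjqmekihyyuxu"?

Looking at the pairs, the operation is to move the first 2 characters to the end (rotate left by 2).
For "vjqmekihyyuxu" the result is "qmekihyyuxuvj".

qmekihyyuxuvj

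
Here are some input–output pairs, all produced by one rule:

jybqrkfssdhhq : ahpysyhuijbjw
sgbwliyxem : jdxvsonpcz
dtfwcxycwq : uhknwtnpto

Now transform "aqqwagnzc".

What's happening: take characters alternately from the front and the back (1st, last, 2nd, 2nd-last, ...), then shift every letter 9 places backward in the alphabet (wrapping around).
For "aqqwagnzc", step one produces "acqzqnwga"; step two turns that into "rthqhenxr".

rthqhenxr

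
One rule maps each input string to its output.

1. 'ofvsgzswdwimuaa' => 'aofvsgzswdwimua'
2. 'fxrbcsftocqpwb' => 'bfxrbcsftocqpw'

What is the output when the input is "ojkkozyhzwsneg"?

Each output is the input with this applied: move the last character to the front.
Doing the same to "ojkkozyhzwsneg": "gojkkozyhzwsne".

gojkkozyhzwsne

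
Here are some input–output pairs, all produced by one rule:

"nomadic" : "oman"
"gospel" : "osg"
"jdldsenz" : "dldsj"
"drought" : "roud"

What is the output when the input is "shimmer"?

hims

Looking at the pairs, the operation is to delete the last 3 characters, then move the first character to the end.
"shimmer" → "shim" → "hims".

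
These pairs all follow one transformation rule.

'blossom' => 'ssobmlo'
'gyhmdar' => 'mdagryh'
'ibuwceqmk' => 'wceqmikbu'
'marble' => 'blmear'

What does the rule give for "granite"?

What's happening: swap the first and last characters, then move the first 3 characters to the end (rotate left by 3).
Working it through for "granite": intermediate "eranitg", final "nitgera".
(Check on "blossom": → "mlossob" → "ssobmlo" ✓)

nitgera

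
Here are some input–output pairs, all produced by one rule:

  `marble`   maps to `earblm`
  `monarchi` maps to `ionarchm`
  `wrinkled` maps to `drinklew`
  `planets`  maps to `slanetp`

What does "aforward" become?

The rule is to swap the first and last characters.
So "aforward" becomes "dforwara".

dforwara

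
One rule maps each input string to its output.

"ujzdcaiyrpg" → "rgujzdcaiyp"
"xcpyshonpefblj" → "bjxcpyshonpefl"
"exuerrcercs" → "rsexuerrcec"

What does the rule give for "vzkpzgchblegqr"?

grvzkpzgchbleq

What's happening: move the last 2 characters to the front (rotate right by 2), then swap the first and last characters.
"vzkpzgchblegqr" → "qrvzkpzgchbleg" → "grvzkpzgchbleq".
(Check on "xcpyshonpefblj": → "ljxcpyshonpefb" → "bjxcpyshonpefl" ✓)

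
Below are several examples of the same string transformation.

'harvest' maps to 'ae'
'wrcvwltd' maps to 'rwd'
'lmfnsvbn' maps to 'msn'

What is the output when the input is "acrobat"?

The pattern: keep one character in every 3, starting at position 2 (positions 2nd, 5th, 8th, ...).
Doing the same to "acrobat": "cb".

cb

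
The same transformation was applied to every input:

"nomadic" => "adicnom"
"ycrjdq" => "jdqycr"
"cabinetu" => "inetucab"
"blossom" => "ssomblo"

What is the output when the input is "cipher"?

hercip

Looking at the pairs, the operation is to move the first 3 characters to the end (rotate left by 3).
For "cipher" the result is "hercip".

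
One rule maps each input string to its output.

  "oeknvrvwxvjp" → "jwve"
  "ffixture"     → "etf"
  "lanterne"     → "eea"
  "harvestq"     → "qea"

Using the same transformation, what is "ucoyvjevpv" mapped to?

The transformation: keep one character in every 3, starting at position 2 (positions 2nd, 5th, 8th, ...), then reverse the string.
"ucoyvjevpv" → "cvv" → "vvc".

vvc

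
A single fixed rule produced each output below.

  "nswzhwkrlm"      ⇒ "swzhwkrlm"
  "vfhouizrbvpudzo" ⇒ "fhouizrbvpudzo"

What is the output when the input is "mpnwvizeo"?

pnwvizeo

What's happening: delete the first character.
For "mpnwvizeo" the result is "pnwvizeo".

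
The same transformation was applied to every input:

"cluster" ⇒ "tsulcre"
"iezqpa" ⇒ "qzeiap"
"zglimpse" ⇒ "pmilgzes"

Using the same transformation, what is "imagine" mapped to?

In each case the input is transformed by: move the last 2 characters to the front (rotate right by 2), then reverse the string.
"imagine" → "neimagi" → "igamien".

igamien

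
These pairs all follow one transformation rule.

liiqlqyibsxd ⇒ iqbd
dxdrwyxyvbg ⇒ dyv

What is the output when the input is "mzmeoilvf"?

mif

The transformation: keep one character in every 3, starting at position 3 (positions 3rd, 6th, 9th, ...).
Doing the same to "mzmeoilvf": "mif".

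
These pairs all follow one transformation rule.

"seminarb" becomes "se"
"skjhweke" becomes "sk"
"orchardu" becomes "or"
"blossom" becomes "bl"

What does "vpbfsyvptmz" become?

The rule is to keep only the first 2 characters.
For "vpbfsyvptmz" the result is "vp".

vp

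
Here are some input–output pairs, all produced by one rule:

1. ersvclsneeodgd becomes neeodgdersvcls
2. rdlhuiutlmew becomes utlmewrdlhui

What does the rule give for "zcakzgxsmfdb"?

xsmfdbzcakzg

The rule is to swap the front and back halves of the string.
On "zcakzgxsmfdb" that produces "xsmfdbzcakzg".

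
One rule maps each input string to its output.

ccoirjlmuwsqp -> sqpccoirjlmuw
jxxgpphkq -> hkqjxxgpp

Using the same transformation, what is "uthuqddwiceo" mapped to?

The rule is to move the last 3 characters to the front (rotate right by 3).
Applying that to "uthuqddwiceo" gives "ceouthuqddwi".

ceouthuqddwi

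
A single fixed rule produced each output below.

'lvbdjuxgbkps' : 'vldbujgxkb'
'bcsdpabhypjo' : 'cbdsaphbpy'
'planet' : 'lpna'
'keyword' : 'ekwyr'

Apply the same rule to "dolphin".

What's happening: swap each adjacent pair of characters (1↔2, 3↔4, ...), then delete the last 2 characters.
Applying both steps to "dolphin": "odplihn", then "odpli".
(Check on "planet": → "lpnate" → "lpna" ✓)

odpli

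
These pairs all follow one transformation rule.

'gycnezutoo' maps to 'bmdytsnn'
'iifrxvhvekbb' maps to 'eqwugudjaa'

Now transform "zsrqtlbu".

What's happening: delete the first 2 characters, then shift every letter 1 place backward in the alphabet (wrapping around).
"zsrqtlbu" → "rqtlbu" → "qpskat".

qpskat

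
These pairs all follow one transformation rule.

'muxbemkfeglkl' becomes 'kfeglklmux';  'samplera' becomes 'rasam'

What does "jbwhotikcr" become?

ikcrjbw

The rule is to move the first 3 characters to the end (rotate left by 3), then delete the first 3 characters.
Starting from "jbwhotikcr": after the first operation, "hotikcrjbw"; after the second, "ikcrjbw".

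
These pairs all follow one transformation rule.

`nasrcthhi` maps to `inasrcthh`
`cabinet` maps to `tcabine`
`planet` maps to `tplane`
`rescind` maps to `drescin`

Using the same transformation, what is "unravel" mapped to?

Each output is the input with this applied: move the last character to the front.
So "unravel" becomes "lunrave".

lunrave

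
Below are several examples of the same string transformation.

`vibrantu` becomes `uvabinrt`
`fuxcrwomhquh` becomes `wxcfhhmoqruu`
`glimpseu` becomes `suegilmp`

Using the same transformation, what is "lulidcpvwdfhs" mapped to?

vwcddfhillpsu

The pattern: sort the characters into alphabetical order, then move the last 2 characters to the front (rotate right by 2).
Applying both steps to "lulidcpvwdfhs": "cddfhillpsuvw", then "vwcddfhillpsu".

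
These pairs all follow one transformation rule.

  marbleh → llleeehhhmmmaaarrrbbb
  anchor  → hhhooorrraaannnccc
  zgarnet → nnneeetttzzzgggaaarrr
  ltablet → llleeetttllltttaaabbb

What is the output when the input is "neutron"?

The rule is to move the last 3 characters to the front (rotate right by 3), then repeat every character 3 times.
On "neutron" that produces "rrrooonnnnnneeeuuuttt".

rrrooonnnnnneeeuuuttt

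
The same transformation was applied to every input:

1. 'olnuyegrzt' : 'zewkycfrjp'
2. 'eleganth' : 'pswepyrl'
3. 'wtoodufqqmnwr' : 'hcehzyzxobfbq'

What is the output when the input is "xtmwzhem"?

The pattern: shift every letter 11 places forward in the alphabet (wrapping around), then take characters alternately from the front and the back (1st, last, 2nd, 2nd-last, ...).
For "xtmwzhem", step one produces "iexhkspx"; step two turns that into "ixepxshk".

ixepxshk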